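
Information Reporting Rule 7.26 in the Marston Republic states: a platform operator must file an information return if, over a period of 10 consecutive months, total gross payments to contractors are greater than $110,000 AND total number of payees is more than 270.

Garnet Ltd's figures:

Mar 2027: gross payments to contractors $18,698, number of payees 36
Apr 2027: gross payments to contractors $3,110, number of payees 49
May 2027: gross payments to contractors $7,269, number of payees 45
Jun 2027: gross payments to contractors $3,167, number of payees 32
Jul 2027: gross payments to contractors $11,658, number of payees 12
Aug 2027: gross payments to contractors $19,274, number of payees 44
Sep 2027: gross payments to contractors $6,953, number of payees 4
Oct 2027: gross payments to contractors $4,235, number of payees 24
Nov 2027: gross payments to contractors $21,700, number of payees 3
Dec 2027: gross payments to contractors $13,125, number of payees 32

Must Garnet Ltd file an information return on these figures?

No

Total gross payments to contractors: $18,698 + $3,110 + $7,269 + $3,167 + $11,658 + $19,274 + $6,953 + $4,235 + $21,700 + $13,125 = $109,189 (≤ $110,000).
Total number of payees: 36 + 49 + 45 + 32 + 12 + 44 + 4 + 24 + 3 + 32 = 281 (> 270).
The test is 'and': the rule requires both, and at least one is not exceeded.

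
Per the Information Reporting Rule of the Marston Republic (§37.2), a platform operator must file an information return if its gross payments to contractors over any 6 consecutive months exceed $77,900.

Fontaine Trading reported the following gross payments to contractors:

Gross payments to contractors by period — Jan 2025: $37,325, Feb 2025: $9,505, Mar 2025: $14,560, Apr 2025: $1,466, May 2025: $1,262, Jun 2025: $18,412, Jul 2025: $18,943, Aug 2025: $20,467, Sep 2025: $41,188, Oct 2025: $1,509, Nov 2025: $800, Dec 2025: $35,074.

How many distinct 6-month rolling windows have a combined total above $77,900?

5

Jan 2025–Jun 2025: $37,325 + $9,505 + $14,560 + $1,466 + $1,262 + $18,412 = $82,530 (over)
Feb 2025–Jul 2025: $9,505 + $14,560 + $1,466 + $1,262 + $18,412 + $18,943 = $64,148 (under)
Mar 2025–Aug 2025: $14,560 + $1,466 + $1,262 + $18,412 + $18,943 + $20,467 = $75,110 (under)
Apr 2025–Sep 2025: $1,466 + $1,262 + $18,412 + $18,943 + $20,467 + $41,188 = $101,738 (over)
May 2025–Oct 2025: $1,262 + $18,412 + $18,943 + $20,467 + $41,188 + $1,509 = $101,781 (over)
Jun 2025–Nov 2025: $18,412 + $18,943 + $20,467 + $41,188 + $1,509 + $800 = $101,319 (over)
Jul 2025–Dec 2025: $18,943 + $20,467 + $41,188 + $1,509 + $800 + $35,074 = $117,981 (over)
5 windows exceed the threshold.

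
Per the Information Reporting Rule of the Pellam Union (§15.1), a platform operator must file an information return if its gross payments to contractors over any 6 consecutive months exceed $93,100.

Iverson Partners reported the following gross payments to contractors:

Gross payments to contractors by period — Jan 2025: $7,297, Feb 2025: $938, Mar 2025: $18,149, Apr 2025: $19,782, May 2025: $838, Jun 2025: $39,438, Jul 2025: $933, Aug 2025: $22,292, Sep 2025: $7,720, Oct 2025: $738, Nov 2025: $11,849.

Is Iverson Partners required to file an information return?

Yes

Jan 2025–Jun 2025: $7,297 + $938 + $18,149 + $19,782 + $838 + $39,438 = $86,442 (under)
Feb 2025–Jul 2025: $938 + $18,149 + $19,782 + $838 + $39,438 + $933 = $80,078 (under)
Mar 2025–Aug 2025: $18,149 + $19,782 + $838 + $39,438 + $933 + $22,292 = $101,432 (over)
Apr 2025–Sep 2025: $19,782 + $838 + $39,438 + $933 + $22,292 + $7,720 = $91,003 (under)
May 2025–Oct 2025: $838 + $39,438 + $933 + $22,292 + $7,720 + $738 = $71,959 (under)
Jun 2025–Nov 2025: $39,438 + $933 + $22,292 + $7,720 + $738 + $11,849 = $82,970 (under)
At least one window exceeds $93,100.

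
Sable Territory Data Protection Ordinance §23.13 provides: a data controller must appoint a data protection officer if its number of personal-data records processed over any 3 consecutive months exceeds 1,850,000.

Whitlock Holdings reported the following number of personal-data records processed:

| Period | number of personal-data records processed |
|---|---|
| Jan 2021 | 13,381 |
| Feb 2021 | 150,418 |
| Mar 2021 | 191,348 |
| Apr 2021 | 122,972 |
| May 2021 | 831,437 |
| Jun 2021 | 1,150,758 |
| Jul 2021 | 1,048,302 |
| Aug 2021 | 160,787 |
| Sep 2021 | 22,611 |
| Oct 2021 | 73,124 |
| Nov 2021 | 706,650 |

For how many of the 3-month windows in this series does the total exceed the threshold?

3

Jan 2021–Mar 2021: 13,381 + 150,418 + 191,348 = 355,147 (under)
Feb 2021–Apr 2021: 150,418 + 191,348 + 122,972 = 464,738 (under)
Mar 2021–May 2021: 191,348 + 122,972 + 831,437 = 1,145,757 (under)
Apr 2021–Jun 2021: 122,972 + 831,437 + 1,150,758 = 2,105,167 (over)
May 2021–Jul 2021: 831,437 + 1,150,758 + 1,048,302 = 3,030,497 (over)
Jun 2021–Aug 2021: 1,150,758 + 1,048,302 + 160,787 = 2,359,847 (over)
Jul 2021–Sep 2021: 1,048,302 + 160,787 + 22,611 = 1,231,700 (under)
Aug 2021–Oct 2021: 160,787 + 22,611 + 73,124 = 256,522 (under)
Sep 2021–Nov 2021: 22,611 + 73,124 + 706,650 = 802,385 (under)
3 windows exceed the threshold.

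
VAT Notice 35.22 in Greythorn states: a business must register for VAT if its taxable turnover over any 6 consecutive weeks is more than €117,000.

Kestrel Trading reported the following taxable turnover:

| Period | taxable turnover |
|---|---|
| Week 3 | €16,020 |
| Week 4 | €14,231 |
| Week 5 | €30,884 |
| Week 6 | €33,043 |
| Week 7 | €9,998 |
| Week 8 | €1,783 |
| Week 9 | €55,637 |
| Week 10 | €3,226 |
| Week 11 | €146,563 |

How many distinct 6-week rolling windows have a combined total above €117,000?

Week 3–Week 8: €16,020 + €14,231 + €30,884 + €33,043 + €9,998 + €1,783 = €105,959 (under)
Week 4–Week 9: €14,231 + €30,884 + €33,043 + €9,998 + €1,783 + €55,637 = €145,576 (over)
Week 5–Week 10: €30,884 + €33,043 + €9,998 + €1,783 + €55,637 + €3,226 = €134,571 (over)
Week 6–Week 11: €33,043 + €9,998 + €1,783 + €55,637 + €3,226 + €146,563 = €250,250 (over)
3 windows exceed the threshold.

3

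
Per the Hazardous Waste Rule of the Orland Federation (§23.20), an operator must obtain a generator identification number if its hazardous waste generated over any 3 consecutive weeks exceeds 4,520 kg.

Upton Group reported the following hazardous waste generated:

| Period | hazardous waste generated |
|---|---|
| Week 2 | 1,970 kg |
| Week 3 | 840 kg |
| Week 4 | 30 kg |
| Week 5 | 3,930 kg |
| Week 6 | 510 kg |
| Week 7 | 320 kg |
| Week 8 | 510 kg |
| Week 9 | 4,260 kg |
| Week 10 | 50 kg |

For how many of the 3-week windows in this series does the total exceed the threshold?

4

Week 2–Week 4: 1,970 kg + 840 kg + 30 kg = 2,840 kg (under)
Week 3–Week 5: 840 kg + 30 kg + 3,930 kg = 4,800 kg (over)
Week 4–Week 6: 30 kg + 3,930 kg + 510 kg = 4,470 kg (under)
Week 5–Week 7: 3,930 kg + 510 kg + 320 kg = 4,760 kg (over)
Week 6–Week 8: 510 kg + 320 kg + 510 kg = 1,340 kg (under)
Week 7–Week 9: 320 kg + 510 kg + 4,260 kg = 5,090 kg (over)
Week 8–Week 10: 510 kg + 4,260 kg + 50 kg = 4,820 kg (over)
4 windows exceed the threshold.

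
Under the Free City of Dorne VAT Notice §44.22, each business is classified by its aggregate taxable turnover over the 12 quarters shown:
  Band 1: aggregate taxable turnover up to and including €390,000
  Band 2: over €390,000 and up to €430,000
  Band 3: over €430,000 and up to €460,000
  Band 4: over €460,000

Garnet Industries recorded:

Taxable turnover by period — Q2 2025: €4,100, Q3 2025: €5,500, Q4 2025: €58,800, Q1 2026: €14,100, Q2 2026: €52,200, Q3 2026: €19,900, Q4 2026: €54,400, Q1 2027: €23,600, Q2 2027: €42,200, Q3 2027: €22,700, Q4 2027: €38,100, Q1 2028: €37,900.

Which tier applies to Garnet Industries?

Band 1

Aggregate taxable turnover: €4,100 + €5,500 + €58,800 + €14,100 + €52,200 + €19,900 + €54,400 + €23,600 + €42,200 + €22,700 + €38,100 + €37,900 = €373,500.
€373,500 ≤ €390,000, so Band 1 applies.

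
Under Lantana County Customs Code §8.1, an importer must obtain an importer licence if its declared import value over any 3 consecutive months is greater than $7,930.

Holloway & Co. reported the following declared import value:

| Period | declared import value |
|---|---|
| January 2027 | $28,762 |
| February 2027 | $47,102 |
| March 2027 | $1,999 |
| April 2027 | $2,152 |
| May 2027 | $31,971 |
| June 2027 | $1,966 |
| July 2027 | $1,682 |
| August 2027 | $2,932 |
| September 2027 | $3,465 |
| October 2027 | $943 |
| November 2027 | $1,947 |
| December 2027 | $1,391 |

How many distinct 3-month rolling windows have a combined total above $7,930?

6

January 2027–March 2027: $28,762 + $47,102 + $1,999 = $77,863 (over)
February 2027–April 2027: $47,102 + $1,999 + $2,152 = $51,253 (over)
March 2027–May 2027: $1,999 + $2,152 + $31,971 = $36,122 (over)
April 2027–June 2027: $2,152 + $31,971 + $1,966 = $36,089 (over)
May 2027–July 2027: $31,971 + $1,966 + $1,682 = $35,619 (over)
June 2027–August 2027: $1,966 + $1,682 + $2,932 = $6,580 (under)
July 2027–September 2027: $1,682 + $2,932 + $3,465 = $8,079 (over)
August 2027–October 2027: $2,932 + $3,465 + $943 = $7,340 (under)
September 2027–November 2027: $3,465 + $943 + $1,947 = $6,355 (under)
October 2027–December 2027: $943 + $1,947 + $1,391 = $4,281 (under)
6 windows exceed the threshold.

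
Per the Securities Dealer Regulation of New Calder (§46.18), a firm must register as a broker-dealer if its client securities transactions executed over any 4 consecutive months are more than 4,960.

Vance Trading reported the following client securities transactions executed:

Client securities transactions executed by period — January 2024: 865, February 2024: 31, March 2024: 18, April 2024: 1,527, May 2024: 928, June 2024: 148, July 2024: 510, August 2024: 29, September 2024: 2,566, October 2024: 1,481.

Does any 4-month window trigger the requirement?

No

January 2024–April 2024: 865 + 31 + 18 + 1,527 = 2,441 (under)
February 2024–May 2024: 31 + 18 + 1,527 + 928 = 2,504 (under)
March 2024–June 2024: 18 + 1,527 + 928 + 148 = 2,621 (under)
April 2024–July 2024: 1,527 + 928 + 148 + 510 = 3,113 (under)
May 2024–August 2024: 928 + 148 + 510 + 29 = 1,615 (under)
June 2024–September 2024: 148 + 510 + 29 + 2,566 = 3,253 (under)
July 2024–October 2024: 510 + 29 + 2,566 + 1,481 = 4,586 (under)
No window exceeds 4,960.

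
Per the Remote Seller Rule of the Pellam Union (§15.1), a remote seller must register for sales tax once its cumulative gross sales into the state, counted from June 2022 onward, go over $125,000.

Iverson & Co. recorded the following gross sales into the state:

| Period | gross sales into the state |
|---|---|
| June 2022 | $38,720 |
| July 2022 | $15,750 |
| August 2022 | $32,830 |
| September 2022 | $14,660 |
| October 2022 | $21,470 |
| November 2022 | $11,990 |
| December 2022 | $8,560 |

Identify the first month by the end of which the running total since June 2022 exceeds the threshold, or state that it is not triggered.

November 2022

Through June 2022: $38,720
Through July 2022: $54,470
Through August 2022: $87,300
Through September 2022: $101,960
Through October 2022: $123,430
Through November 2022: $135,420 ← exceeds threshold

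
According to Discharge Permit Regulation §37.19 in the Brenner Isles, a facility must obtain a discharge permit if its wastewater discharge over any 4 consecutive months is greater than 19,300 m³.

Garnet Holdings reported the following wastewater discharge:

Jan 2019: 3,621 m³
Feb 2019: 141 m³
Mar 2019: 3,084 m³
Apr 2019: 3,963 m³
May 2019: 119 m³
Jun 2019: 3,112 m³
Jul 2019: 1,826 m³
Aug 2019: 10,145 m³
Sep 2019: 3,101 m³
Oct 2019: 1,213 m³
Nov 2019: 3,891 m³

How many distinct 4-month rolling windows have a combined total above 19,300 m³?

Jan 2019–Apr 2019: 3,621 m³ + 141 m³ + 3,084 m³ + 3,963 m³ = 10,809 m³ (under)
Feb 2019–May 2019: 141 m³ + 3,084 m³ + 3,963 m³ + 119 m³ = 7,307 m³ (under)
Mar 2019–Jun 2019: 3,084 m³ + 3,963 m³ + 119 m³ + 3,112 m³ = 10,278 m³ (under)
Apr 2019–Jul 2019: 3,963 m³ + 119 m³ + 3,112 m³ + 1,826 m³ = 9,020 m³ (under)
May 2019–Aug 2019: 119 m³ + 3,112 m³ + 1,826 m³ + 10,145 m³ = 15,202 m³ (under)
Jun 2019–Sep 2019: 3,112 m³ + 1,826 m³ + 10,145 m³ + 3,101 m³ = 18,184 m³ (under)
Jul 2019–Oct 2019: 1,826 m³ + 10,145 m³ + 3,101 m³ + 1,213 m³ = 16,285 m³ (under)
Aug 2019–Nov 2019: 10,145 m³ + 3,101 m³ + 1,213 m³ + 3,891 m³ = 18,350 m³ (under)
0 windows exceed the threshold.

0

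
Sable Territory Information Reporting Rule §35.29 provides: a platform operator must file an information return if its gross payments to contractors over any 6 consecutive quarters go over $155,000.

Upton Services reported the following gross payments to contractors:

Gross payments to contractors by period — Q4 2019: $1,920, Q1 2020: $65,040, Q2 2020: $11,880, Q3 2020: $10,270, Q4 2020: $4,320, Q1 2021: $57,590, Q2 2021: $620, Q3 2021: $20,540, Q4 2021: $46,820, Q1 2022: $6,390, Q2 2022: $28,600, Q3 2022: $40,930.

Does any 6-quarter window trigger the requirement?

Q4 2019–Q1 2021: $1,920 + $65,040 + $11,880 + $10,270 + $4,320 + $57,590 = $151,020 (under)
Q1 2020–Q2 2021: $65,040 + $11,880 + $10,270 + $4,320 + $57,590 + $620 = $149,720 (under)
Q2 2020–Q3 2021: $11,880 + $10,270 + $4,320 + $57,590 + $620 + $20,540 = $105,220 (under)
Q3 2020–Q4 2021: $10,270 + $4,320 + $57,590 + $620 + $20,540 + $46,820 = $140,160 (under)
Q4 2020–Q1 2022: $4,320 + $57,590 + $620 + $20,540 + $46,820 + $6,390 = $136,280 (under)
Q1 2021–Q2 2022: $57,590 + $620 + $20,540 + $46,820 + $6,390 + $28,600 = $160,560 (over)
Q2 2021–Q3 2022: $620 + $20,540 + $46,820 + $6,390 + $28,600 + $40,930 = $143,900 (under)
At least one window exceeds $155,000.

Yes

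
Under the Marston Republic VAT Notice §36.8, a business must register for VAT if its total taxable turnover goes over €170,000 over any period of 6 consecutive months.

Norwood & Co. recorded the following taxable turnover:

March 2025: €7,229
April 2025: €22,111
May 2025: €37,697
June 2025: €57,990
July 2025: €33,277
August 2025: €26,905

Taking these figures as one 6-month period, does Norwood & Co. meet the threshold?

Yes

Total taxable turnover: €7,229 + €22,111 + €37,697 + €57,990 + €33,277 + €26,905 = €185,209.
€185,209 > €170,000, so the threshold is exceeded.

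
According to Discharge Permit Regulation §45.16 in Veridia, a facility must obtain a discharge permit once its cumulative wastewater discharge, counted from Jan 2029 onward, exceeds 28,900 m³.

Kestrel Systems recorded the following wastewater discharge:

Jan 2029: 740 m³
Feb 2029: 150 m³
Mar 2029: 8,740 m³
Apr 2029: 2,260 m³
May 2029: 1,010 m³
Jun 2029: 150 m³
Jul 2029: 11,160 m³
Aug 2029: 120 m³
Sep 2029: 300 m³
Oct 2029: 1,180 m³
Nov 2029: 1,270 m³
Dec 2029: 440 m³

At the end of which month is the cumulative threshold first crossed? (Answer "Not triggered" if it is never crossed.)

Not triggered

Through Jan 2029: 740 m³
Through Feb 2029: 890 m³
Through Mar 2029: 9,630 m³
Through Apr 2029: 11,890 m³
Through May 2029: 12,900 m³
Through Jun 2029: 13,050 m³
Through Jul 2029: 24,210 m³
Through Aug 2029: 24,330 m³
Through Sep 2029: 24,630 m³
Through Oct 2029: 25,810 m³
Through Nov 2029: 27,080 m³
Through Dec 2029: 27,520 m³
Final cumulative total 27,520 m³ ≤ 28,900 m³; the threshold is never exceeded.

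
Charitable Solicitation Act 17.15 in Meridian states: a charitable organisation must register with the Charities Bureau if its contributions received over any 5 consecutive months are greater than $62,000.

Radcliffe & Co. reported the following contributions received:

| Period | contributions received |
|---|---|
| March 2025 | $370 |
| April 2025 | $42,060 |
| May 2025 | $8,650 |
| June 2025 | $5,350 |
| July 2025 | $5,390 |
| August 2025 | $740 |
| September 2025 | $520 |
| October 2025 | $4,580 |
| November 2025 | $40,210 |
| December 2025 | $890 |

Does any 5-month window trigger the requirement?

Yes

March 2025–July 2025: $370 + $42,060 + $8,650 + $5,350 + $5,390 = $61,820 (under)
April 2025–August 2025: $42,060 + $8,650 + $5,350 + $5,390 + $740 = $62,190 (over)
May 2025–September 2025: $8,650 + $5,350 + $5,390 + $740 + $520 = $20,650 (under)
June 2025–October 2025: $5,350 + $5,390 + $740 + $520 + $4,580 = $16,580 (under)
July 2025–November 2025: $5,390 + $740 + $520 + $4,580 + $40,210 = $51,440 (under)
August 2025–December 2025: $740 + $520 + $4,580 + $40,210 + $890 = $46,940 (under)
At least one window exceeds $62,000.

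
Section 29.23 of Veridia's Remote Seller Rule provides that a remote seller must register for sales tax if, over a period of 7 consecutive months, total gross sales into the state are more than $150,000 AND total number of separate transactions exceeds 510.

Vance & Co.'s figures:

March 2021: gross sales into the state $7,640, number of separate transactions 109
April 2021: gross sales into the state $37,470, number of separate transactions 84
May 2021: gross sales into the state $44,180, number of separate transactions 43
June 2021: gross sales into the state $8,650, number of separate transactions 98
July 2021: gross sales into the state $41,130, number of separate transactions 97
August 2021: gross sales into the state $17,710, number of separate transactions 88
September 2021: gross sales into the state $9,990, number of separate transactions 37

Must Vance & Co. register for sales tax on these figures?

Total gross sales into the state: $7,640 + $37,470 + $44,180 + $8,650 + $41,130 + $17,710 + $9,990 = $166,770 (> $150,000).
Total number of separate transactions: 109 + 84 + 43 + 98 + 97 + 88 + 37 = 556 (> 510).
The test is 'and': both thresholds are exceeded.

Yes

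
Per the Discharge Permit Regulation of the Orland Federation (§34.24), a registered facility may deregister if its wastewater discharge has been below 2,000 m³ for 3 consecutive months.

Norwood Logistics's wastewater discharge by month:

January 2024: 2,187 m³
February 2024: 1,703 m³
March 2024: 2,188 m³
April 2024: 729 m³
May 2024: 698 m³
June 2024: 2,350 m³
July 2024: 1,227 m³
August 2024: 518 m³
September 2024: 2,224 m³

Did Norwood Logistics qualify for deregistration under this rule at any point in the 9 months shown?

No

Months below 2,000 m³: February 2024, April 2024, May 2024, July 2024, August 2024.
Longest run of consecutive months below the threshold: 2.
2 < 3, so Norwood Logistics never became eligible.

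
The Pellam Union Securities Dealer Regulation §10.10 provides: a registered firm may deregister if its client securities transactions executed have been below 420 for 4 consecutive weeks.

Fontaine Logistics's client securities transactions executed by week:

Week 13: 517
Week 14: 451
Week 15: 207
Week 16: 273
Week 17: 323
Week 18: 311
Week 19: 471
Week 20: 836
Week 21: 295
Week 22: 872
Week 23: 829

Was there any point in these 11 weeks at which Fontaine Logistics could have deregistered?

Weeks below 420: Week 15, Week 16, Week 17, Week 18, Week 21.
Longest run of consecutive weeks below the threshold: 4.
4 ≥ 4, so Fontaine Logistics became eligible.

Yes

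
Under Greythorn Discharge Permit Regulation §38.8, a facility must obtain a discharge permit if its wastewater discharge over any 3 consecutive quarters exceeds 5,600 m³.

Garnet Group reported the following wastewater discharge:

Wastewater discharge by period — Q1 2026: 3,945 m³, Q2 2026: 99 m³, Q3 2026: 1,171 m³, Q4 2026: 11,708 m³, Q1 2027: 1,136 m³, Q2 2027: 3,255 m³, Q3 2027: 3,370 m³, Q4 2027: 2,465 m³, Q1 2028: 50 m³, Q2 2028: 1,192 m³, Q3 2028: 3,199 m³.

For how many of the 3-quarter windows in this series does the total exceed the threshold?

6

Q1 2026–Q3 2026: 3,945 m³ + 99 m³ + 1,171 m³ = 5,215 m³ (under)
Q2 2026–Q4 2026: 99 m³ + 1,171 m³ + 11,708 m³ = 12,978 m³ (over)
Q3 2026–Q1 2027: 1,171 m³ + 11,708 m³ + 1,136 m³ = 14,015 m³ (over)
Q4 2026–Q2 2027: 11,708 m³ + 1,136 m³ + 3,255 m³ = 16,099 m³ (over)
Q1 2027–Q3 2027: 1,136 m³ + 3,255 m³ + 3,370 m³ = 7,761 m³ (over)
Q2 2027–Q4 2027: 3,255 m³ + 3,370 m³ + 2,465 m³ = 9,090 m³ (over)
Q3 2027–Q1 2028: 3,370 m³ + 2,465 m³ + 50 m³ = 5,885 m³ (over)
Q4 2027–Q2 2028: 2,465 m³ + 50 m³ + 1,192 m³ = 3,707 m³ (under)
Q1 2028–Q3 2028: 50 m³ + 1,192 m³ + 3,199 m³ = 4,441 m³ (under)
6 windows exceed the threshold.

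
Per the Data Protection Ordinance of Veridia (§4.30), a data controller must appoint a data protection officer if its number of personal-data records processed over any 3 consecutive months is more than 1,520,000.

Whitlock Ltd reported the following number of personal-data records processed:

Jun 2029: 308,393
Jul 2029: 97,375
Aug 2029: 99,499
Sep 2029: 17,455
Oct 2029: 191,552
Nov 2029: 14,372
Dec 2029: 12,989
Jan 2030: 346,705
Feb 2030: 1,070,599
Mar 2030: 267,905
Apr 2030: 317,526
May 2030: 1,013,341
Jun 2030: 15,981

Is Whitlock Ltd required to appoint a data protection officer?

Jun 2029–Aug 2029: 308,393 + 97,375 + 99,499 = 505,267 (under)
Jul 2029–Sep 2029: 97,375 + 99,499 + 17,455 = 214,329 (under)
Aug 2029–Oct 2029: 99,499 + 17,455 + 191,552 = 308,506 (under)
Sep 2029–Nov 2029: 17,455 + 191,552 + 14,372 = 223,379 (under)
Oct 2029–Dec 2029: 191,552 + 14,372 + 12,989 = 218,913 (under)
Nov 2029–Jan 2030: 14,372 + 12,989 + 346,705 = 374,066 (under)
Dec 2029–Feb 2030: 12,989 + 346,705 + 1,070,599 = 1,430,293 (under)
Jan 2030–Mar 2030: 346,705 + 1,070,599 + 267,905 = 1,685,209 (over)
Feb 2030–Apr 2030: 1,070,599 + 267,905 + 317,526 = 1,656,030 (over)
Mar 2030–May 2030: 267,905 + 317,526 + 1,013,341 = 1,598,772 (over)
Apr 2030–Jun 2030: 317,526 + 1,013,341 + 15,981 = 1,346,848 (under)
At least one window exceeds 1,520,000.

Yes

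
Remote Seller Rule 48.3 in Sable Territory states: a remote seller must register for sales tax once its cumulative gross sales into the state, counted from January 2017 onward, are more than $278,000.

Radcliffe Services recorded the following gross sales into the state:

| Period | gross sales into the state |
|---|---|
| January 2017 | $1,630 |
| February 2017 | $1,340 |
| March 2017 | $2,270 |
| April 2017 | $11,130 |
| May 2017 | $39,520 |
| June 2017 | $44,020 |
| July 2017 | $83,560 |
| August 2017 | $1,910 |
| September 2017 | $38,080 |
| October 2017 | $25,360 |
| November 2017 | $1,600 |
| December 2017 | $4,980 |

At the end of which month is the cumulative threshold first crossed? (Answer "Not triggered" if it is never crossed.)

Through January 2017: $1,630
Through February 2017: $2,970
Through March 2017: $5,240
Through April 2017: $16,370
Through May 2017: $55,890
Through June 2017: $99,910
Through July 2017: $183,470
Through August 2017: $185,380
Through September 2017: $223,460
Through October 2017: $248,820
Through November 2017: $250,420
Through December 2017: $255,400
Final cumulative total $255,400 ≤ $278,000; the threshold is never exceeded.

Not triggered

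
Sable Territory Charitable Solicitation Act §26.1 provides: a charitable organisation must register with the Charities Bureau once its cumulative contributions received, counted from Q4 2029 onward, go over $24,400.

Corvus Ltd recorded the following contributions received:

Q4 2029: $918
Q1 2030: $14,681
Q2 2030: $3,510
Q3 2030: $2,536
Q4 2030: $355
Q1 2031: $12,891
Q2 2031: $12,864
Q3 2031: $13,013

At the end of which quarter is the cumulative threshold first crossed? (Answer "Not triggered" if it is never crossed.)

Through Q4 2029: $918
Through Q1 2030: $15,599
Through Q2 2030: $19,109
Through Q3 2030: $21,645
Through Q4 2030: $22,000
Through Q1 2031: $34,891 ← exceeds threshold

Q1 2031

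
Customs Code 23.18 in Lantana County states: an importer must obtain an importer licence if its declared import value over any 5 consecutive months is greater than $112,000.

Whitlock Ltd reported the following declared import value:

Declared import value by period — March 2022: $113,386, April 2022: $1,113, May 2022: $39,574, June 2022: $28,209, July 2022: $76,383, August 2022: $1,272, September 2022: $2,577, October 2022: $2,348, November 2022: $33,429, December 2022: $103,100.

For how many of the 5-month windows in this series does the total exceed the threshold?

March 2022–July 2022: $113,386 + $1,113 + $39,574 + $28,209 + $76,383 = $258,665 (over)
April 2022–August 2022: $1,113 + $39,574 + $28,209 + $76,383 + $1,272 = $146,551 (over)
May 2022–September 2022: $39,574 + $28,209 + $76,383 + $1,272 + $2,577 = $148,015 (over)
June 2022–October 2022: $28,209 + $76,383 + $1,272 + $2,577 + $2,348 = $110,789 (under)
July 2022–November 2022: $76,383 + $1,272 + $2,577 + $2,348 + $33,429 = $116,009 (over)
August 2022–December 2022: $1,272 + $2,577 + $2,348 + $33,429 + $103,100 = $142,726 (over)
5 windows exceed the threshold.

5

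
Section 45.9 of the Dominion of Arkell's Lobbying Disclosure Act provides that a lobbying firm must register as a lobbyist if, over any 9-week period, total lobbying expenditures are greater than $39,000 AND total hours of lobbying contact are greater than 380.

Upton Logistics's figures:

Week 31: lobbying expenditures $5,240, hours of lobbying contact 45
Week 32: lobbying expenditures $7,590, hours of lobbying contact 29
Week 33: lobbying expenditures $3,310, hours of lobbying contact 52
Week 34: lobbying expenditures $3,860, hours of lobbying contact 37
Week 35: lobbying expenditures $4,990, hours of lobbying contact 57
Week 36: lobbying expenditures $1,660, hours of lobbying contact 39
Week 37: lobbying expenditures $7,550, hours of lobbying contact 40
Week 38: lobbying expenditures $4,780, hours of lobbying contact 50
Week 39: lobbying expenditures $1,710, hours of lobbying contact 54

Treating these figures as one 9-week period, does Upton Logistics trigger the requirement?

Yes

Total lobbying expenditures: $5,240 + $7,590 + $3,310 + $3,860 + $4,990 + $1,660 + $7,550 + $4,780 + $1,710 = $40,690 (> $39,000).
Total hours of lobbying contact: 45 + 29 + 52 + 37 + 57 + 39 + 40 + 50 + 54 = 403 (> 380).
The test is 'and': both thresholds are exceeded.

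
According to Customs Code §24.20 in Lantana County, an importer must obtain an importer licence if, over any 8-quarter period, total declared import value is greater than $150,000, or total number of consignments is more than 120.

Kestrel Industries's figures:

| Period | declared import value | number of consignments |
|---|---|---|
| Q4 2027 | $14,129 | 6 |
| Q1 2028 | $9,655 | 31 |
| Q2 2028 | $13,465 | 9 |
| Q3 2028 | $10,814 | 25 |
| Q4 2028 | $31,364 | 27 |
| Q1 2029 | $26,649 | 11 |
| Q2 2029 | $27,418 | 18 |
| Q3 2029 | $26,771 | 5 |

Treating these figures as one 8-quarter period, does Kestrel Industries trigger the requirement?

Yes

Total declared import value: $14,129 + $9,655 + $13,465 + $10,814 + $31,364 + $26,649 + $27,418 + $26,771 = $160,265 (> $150,000).
Total number of consignments: 6 + 31 + 9 + 25 + 27 + 11 + 18 + 5 = 132 (> 120).
The test is 'or': at least one threshold is exceeded.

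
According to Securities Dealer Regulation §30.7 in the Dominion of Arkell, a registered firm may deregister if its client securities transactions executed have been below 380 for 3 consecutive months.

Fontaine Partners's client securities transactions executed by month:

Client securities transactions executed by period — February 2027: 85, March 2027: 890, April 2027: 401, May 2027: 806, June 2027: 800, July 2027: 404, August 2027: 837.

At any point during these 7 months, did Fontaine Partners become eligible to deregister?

No

Months below 380: February 2027.
Longest run of consecutive months below the threshold: 1.
1 < 3, so Fontaine Partners never became eligible.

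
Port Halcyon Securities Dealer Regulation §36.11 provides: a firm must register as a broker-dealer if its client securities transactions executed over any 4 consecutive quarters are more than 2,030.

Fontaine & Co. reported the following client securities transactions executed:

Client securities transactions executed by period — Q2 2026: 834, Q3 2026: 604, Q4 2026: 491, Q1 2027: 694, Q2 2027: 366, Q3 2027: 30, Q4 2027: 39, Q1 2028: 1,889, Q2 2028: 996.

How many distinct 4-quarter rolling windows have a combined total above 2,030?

Q2 2026–Q1 2027: 834 + 604 + 491 + 694 = 2,623 (over)
Q3 2026–Q2 2027: 604 + 491 + 694 + 366 = 2,155 (over)
Q4 2026–Q3 2027: 491 + 694 + 366 + 30 = 1,581 (under)
Q1 2027–Q4 2027: 694 + 366 + 30 + 39 = 1,129 (under)
Q2 2027–Q1 2028: 366 + 30 + 39 + 1,889 = 2,324 (over)
Q3 2027–Q2 2028: 30 + 39 + 1,889 + 996 = 2,954 (over)
4 windows exceed the threshold.

4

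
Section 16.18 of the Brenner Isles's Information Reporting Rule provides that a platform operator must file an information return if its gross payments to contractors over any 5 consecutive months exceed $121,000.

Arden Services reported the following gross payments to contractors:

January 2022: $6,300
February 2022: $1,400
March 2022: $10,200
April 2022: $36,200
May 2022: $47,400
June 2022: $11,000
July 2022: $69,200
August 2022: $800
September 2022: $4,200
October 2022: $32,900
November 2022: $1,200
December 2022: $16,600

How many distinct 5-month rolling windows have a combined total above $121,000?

3

January 2022–May 2022: $6,300 + $1,400 + $10,200 + $36,200 + $47,400 = $101,500 (under)
February 2022–June 2022: $1,400 + $10,200 + $36,200 + $47,400 + $11,000 = $106,200 (under)
March 2022–July 2022: $10,200 + $36,200 + $47,400 + $11,000 + $69,200 = $174,000 (over)
April 2022–August 2022: $36,200 + $47,400 + $11,000 + $69,200 + $800 = $164,600 (over)
May 2022–September 2022: $47,400 + $11,000 + $69,200 + $800 + $4,200 = $132,600 (over)
June 2022–October 2022: $11,000 + $69,200 + $800 + $4,200 + $32,900 = $118,100 (under)
July 2022–November 2022: $69,200 + $800 + $4,200 + $32,900 + $1,200 = $108,300 (under)
August 2022–December 2022: $800 + $4,200 + $32,900 + $1,200 + $16,600 = $55,700 (under)
3 windows exceed the threshold.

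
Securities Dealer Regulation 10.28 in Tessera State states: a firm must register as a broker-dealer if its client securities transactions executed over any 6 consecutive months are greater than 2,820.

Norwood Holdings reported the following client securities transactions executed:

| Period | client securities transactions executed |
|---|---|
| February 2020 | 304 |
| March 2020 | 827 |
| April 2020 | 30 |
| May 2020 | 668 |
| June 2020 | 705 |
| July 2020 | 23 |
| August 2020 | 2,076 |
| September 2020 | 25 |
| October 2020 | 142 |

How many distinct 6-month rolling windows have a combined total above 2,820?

3

February 2020–July 2020: 304 + 827 + 30 + 668 + 705 + 23 = 2,557 (under)
March 2020–August 2020: 827 + 30 + 668 + 705 + 23 + 2,076 = 4,329 (over)
April 2020–September 2020: 30 + 668 + 705 + 23 + 2,076 + 25 = 3,527 (over)
May 2020–October 2020: 668 + 705 + 23 + 2,076 + 25 + 142 = 3,639 (over)
3 windows exceed the threshold.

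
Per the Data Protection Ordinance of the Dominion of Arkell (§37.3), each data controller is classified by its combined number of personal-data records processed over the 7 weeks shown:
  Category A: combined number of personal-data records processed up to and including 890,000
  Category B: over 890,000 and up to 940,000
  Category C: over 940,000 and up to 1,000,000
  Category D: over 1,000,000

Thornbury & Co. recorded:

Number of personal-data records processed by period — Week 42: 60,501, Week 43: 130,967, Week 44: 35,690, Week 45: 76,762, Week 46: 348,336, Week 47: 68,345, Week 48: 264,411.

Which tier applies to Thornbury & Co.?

Category C

Combined number of personal-data records processed: 60,501 + 130,967 + 35,690 + 76,762 + 348,336 + 68,345 + 264,411 = 985,012.
940,000 < 985,012 ≤ 1,000,000, so Category C applies.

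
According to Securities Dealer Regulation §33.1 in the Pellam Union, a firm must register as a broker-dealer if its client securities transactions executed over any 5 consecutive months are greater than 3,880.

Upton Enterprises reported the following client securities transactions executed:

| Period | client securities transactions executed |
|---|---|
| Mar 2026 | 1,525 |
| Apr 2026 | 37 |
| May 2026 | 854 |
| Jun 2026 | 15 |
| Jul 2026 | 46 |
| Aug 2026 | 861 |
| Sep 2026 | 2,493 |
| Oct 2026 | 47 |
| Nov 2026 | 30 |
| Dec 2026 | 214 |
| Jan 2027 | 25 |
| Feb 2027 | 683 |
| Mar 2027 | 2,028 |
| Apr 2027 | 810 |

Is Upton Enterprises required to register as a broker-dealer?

Mar 2026–Jul 2026: 1,525 + 37 + 854 + 15 + 46 = 2,477 (under)
Apr 2026–Aug 2026: 37 + 854 + 15 + 46 + 861 = 1,813 (under)
May 2026–Sep 2026: 854 + 15 + 46 + 861 + 2,493 = 4,269 (over)
Jun 2026–Oct 2026: 15 + 46 + 861 + 2,493 + 47 = 3,462 (under)
Jul 2026–Nov 2026: 46 + 861 + 2,493 + 47 + 30 = 3,477 (under)
Aug 2026–Dec 2026: 861 + 2,493 + 47 + 30 + 214 = 3,645 (under)
Sep 2026–Jan 2027: 2,493 + 47 + 30 + 214 + 25 = 2,809 (under)
Oct 2026–Feb 2027: 47 + 30 + 214 + 25 + 683 = 999 (under)
Nov 2026–Mar 2027: 30 + 214 + 25 + 683 + 2,028 = 2,980 (under)
Dec 2026–Apr 2027: 214 + 25 + 683 + 2,028 + 810 = 3,760 (under)
At least one window exceeds 3,880.

Yes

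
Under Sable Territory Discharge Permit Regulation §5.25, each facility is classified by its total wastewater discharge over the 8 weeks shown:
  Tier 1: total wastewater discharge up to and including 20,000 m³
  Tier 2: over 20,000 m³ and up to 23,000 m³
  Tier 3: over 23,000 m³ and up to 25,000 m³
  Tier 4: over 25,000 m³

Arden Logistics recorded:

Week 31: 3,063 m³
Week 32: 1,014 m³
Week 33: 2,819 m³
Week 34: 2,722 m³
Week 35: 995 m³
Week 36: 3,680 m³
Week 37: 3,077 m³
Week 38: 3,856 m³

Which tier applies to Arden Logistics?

Tier 2

Total wastewater discharge: 3,063 m³ + 1,014 m³ + 2,819 m³ + 2,722 m³ + 995 m³ + 3,680 m³ + 3,077 m³ + 3,856 m³ = 21,226 m³.
20,000 m³ < 21,226 m³ ≤ 23,000 m³, so Tier 2 applies.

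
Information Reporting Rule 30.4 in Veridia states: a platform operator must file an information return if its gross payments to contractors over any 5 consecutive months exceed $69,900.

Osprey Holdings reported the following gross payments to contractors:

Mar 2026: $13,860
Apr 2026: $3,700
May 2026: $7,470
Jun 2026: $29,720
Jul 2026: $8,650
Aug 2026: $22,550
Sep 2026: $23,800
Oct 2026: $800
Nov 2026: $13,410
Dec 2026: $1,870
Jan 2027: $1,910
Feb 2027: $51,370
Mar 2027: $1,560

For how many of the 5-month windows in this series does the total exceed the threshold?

Mar 2026–Jul 2026: $13,860 + $3,700 + $7,470 + $29,720 + $8,650 = $63,400 (under)
Apr 2026–Aug 2026: $3,700 + $7,470 + $29,720 + $8,650 + $22,550 = $72,090 (over)
May 2026–Sep 2026: $7,470 + $29,720 + $8,650 + $22,550 + $23,800 = $92,190 (over)
Jun 2026–Oct 2026: $29,720 + $8,650 + $22,550 + $23,800 + $800 = $85,520 (over)
Jul 2026–Nov 2026: $8,650 + $22,550 + $23,800 + $800 + $13,410 = $69,210 (under)
Aug 2026–Dec 2026: $22,550 + $23,800 + $800 + $13,410 + $1,870 = $62,430 (under)
Sep 2026–Jan 2027: $23,800 + $800 + $13,410 + $1,870 + $1,910 = $41,790 (under)
Oct 2026–Feb 2027: $800 + $13,410 + $1,870 + $1,910 + $51,370 = $69,360 (under)
Nov 2026–Mar 2027: $13,410 + $1,870 + $1,910 + $51,370 + $1,560 = $70,120 (over)
4 windows exceed the threshold.

4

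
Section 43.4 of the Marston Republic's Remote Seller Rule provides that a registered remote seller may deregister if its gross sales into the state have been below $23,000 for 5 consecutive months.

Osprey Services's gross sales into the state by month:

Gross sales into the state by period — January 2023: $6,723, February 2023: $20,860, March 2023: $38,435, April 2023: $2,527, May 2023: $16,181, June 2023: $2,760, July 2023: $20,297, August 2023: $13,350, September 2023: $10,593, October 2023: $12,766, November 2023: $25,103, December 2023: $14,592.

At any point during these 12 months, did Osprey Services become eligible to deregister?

Yes

Months below $23,000: January 2023, February 2023, April 2023, May 2023, June 2023, July 2023, August 2023, September 2023, October 2023, December 2023.
Longest run of consecutive months below the threshold: 7.
7 ≥ 5, so Osprey Services became eligible.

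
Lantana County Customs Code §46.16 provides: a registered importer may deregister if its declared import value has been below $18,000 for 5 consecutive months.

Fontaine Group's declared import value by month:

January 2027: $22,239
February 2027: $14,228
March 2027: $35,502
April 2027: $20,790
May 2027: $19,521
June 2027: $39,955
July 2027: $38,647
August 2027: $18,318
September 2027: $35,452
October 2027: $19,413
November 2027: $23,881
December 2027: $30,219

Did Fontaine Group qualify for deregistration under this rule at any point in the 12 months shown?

No

Months below $18,000: February 2027.
Longest run of consecutive months below the threshold: 1.
1 < 5, so Fontaine Group never became eligible.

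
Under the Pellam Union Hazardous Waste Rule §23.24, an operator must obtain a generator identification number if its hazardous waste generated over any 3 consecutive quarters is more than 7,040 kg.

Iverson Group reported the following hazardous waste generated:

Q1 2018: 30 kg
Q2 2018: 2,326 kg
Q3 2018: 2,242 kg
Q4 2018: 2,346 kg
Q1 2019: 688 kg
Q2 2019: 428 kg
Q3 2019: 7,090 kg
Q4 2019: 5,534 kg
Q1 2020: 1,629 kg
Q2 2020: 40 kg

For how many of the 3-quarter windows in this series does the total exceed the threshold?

Q1 2018–Q3 2018: 30 kg + 2,326 kg + 2,242 kg = 4,598 kg (under)
Q2 2018–Q4 2018: 2,326 kg + 2,242 kg + 2,346 kg = 6,914 kg (under)
Q3 2018–Q1 2019: 2,242 kg + 2,346 kg + 688 kg = 5,276 kg (under)
Q4 2018–Q2 2019: 2,346 kg + 688 kg + 428 kg = 3,462 kg (under)
Q1 2019–Q3 2019: 688 kg + 428 kg + 7,090 kg = 8,206 kg (over)
Q2 2019–Q4 2019: 428 kg + 7,090 kg + 5,534 kg = 13,052 kg (over)
Q3 2019–Q1 2020: 7,090 kg + 5,534 kg + 1,629 kg = 14,253 kg (over)
Q4 2019–Q2 2020: 5,534 kg + 1,629 kg + 40 kg = 7,203 kg (over)
4 windows exceed the threshold.

4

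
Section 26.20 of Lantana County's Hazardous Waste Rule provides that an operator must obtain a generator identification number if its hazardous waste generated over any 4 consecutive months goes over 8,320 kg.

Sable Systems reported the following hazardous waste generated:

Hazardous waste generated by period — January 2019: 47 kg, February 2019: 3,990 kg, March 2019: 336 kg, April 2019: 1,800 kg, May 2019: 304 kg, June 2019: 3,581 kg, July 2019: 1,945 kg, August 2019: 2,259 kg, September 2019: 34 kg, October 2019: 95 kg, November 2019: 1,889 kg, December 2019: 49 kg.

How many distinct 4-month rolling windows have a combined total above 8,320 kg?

0

January 2019–April 2019: 47 kg + 3,990 kg + 336 kg + 1,800 kg = 6,173 kg (under)
February 2019–May 2019: 3,990 kg + 336 kg + 1,800 kg + 304 kg = 6,430 kg (under)
March 2019–June 2019: 336 kg + 1,800 kg + 304 kg + 3,581 kg = 6,021 kg (under)
April 2019–July 2019: 1,800 kg + 304 kg + 3,581 kg + 1,945 kg = 7,630 kg (under)
May 2019–August 2019: 304 kg + 3,581 kg + 1,945 kg + 2,259 kg = 8,089 kg (under)
June 2019–September 2019: 3,581 kg + 1,945 kg + 2,259 kg + 34 kg = 7,819 kg (under)
July 2019–October 2019: 1,945 kg + 2,259 kg + 34 kg + 95 kg = 4,333 kg (under)
August 2019–November 2019: 2,259 kg + 34 kg + 95 kg + 1,889 kg = 4,277 kg (under)
September 2019–December 2019: 34 kg + 95 kg + 1,889 kg + 49 kg = 2,067 kg (under)
0 windows exceed the threshold.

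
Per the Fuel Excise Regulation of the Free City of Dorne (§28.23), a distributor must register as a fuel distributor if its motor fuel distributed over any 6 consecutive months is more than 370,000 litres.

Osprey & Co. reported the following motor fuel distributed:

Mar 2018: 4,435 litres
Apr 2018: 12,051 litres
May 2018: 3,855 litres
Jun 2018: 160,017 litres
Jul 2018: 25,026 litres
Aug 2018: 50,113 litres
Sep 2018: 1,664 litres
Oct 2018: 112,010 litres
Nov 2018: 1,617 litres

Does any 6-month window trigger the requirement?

Mar 2018–Aug 2018: 4,435 litres + 12,051 litres + 3,855 litres + 160,017 litres + 25,026 litres + 50,113 litres = 255,497 litres (under)
Apr 2018–Sep 2018: 12,051 litres + 3,855 litres + 160,017 litres + 25,026 litres + 50,113 litres + 1,664 litres = 252,726 litres (under)
May 2018–Oct 2018: 3,855 litres + 160,017 litres + 25,026 litres + 50,113 litres + 1,664 litres + 112,010 litres = 352,685 litres (under)
Jun 2018–Nov 2018: 160,017 litres + 25,026 litres + 50,113 litres + 1,664 litres + 112,010 litres + 1,617 litres = 350,447 litres (under)
No window exceeds 370,000 litres.

No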